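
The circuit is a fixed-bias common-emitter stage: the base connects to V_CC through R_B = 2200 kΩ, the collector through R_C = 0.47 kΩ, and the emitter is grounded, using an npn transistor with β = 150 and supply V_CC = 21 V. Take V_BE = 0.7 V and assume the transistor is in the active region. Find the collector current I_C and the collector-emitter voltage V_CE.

Base loop: V_CC = I_B·R_B + V_BE, so I_B = (21 − 0.7)/2200 kΩ = 0.00923 mA.
In the active region I_C = β·I_B = 150 × 0.00923 = 1.38 mA.
Collector loop: V_CE = V_CC − I_C·R_C = 21 − 1.38×0.47 = 20.3 V.
Since V_CE = 20.3 V > V_CE(sat) ≈ 0.2 V, the transistor is in the active region as assumed.

I_C ≈ 1.4 mA, V_CE ≈ 20 V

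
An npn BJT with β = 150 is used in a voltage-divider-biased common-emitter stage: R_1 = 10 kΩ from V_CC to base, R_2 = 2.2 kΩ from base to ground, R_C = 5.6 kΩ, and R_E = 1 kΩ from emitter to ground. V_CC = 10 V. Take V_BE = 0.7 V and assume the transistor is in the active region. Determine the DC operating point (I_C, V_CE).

Thevenize the base divider: V_Th = V_CC·R_2/(R_1+R_2) = 10×2.2/12.2 = 1.8 V, R_Th = R_1‖R_2 = 1.8 kΩ.
Base-emitter loop: V_Th = I_B·R_Th + V_BE + (β+1)I_B·R_E, so I_B = (1.8 − 0.7) / (1.8 + 151×1) = 0.00722 mA.
I_C = β·I_B = 150×0.00722 = 1.08 mA, and I_E = (β+1)I_B = 1.09 mA.
V_CE = V_CC − I_C·R_C − I_E·R_E = 10 − 1.08×5.6 − 1.09×1 = 2.84 V.
V_CE = 2.84 V > 0.2 V confirms active-region operation.

I_C ≈ 1.1 mA, V_CE ≈ 2.8 V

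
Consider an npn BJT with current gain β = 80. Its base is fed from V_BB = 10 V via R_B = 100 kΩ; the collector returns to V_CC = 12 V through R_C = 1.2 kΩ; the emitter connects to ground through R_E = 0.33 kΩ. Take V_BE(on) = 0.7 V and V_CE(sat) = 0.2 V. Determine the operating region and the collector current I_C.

Assume active. Base-emitter loop: I_B = (V_BB − V_BE)/(R_B + (β+1)R_E) = (10 − 0.7)/(100 + 81×0.33) = 0.0734 mA.
I_C = β·I_B = 80×0.0734 = 5.87 mA.
V_CE = V_CC − I_C·R_C − I_E·R_E = 12 − 5.87×1.2 − 5.94×0.33 = 2.99 V > V_CE(sat), so the active-region assumption holds.

active; I_C ≈ 5.9 mA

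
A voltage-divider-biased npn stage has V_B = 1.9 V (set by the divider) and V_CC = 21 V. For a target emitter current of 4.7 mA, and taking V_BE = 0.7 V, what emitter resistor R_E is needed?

V_E = V_B − V_BE = 1.9 − 0.7 = 1.2 V.
R_E = V_E / I_E = 1.2 / 4.7 = 0.255 kΩ.

R_E ≈ 0.26 kΩ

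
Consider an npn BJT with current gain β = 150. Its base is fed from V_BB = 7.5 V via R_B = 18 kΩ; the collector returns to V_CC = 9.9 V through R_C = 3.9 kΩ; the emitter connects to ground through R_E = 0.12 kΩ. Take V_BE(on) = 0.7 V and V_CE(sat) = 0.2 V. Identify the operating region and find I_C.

Assume active: I_B = (7.5 − 0.7)/(18 + 151×0.12) = 0.188 mA, I_C = β·I_B = 28.2 mA.
Then V_CE = 9.9 − 28.2×3.9 − 28.4×0.12 = -104 V < 0.2 V — the active assumption fails.
Re-solve with V_CE = 0.2 V. KCL at the emitter: V_E/R_E = (V_BB−0.7−V_E)/R_B + (V_CC−0.2−V_E)/R_C, giving V_E = 0.331 V.
I_C = (V_CC − 0.2 − V_E)/R_C = (9.7 − 0.331)/3.9 = 2.4 mA.
Check: I_B = (6.8 − 0.331)/18 = 0.359 mA, and β·I_B = 53.9 mA > I_C, confirming saturation.

saturation; I_C ≈ 2.4 mA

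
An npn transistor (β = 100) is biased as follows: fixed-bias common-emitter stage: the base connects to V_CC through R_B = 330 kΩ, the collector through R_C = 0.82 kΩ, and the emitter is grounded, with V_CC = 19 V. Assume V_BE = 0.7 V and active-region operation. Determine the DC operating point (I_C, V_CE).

Base loop: V_CC = I_B·R_B + V_BE, so I_B = (19 − 0.7)/330 kΩ = 0.0555 mA.
In the active region I_C = β·I_B = 100 × 0.0555 = 5.55 mA.
Collector loop: V_CE = V_CC − I_C·R_C = 19 − 5.55×0.82 = 14.5 V.
Since V_CE = 14.5 V > V_CE(sat) ≈ 0.2 V, the transistor is in the active region as assumed.

I_C ≈ 5.5 mA, V_CE ≈ 14 V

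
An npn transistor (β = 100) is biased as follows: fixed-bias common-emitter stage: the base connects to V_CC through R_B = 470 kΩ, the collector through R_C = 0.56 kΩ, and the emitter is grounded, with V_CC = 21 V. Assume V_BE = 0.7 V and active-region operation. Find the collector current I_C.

I_C ≈ 4.3 mA

Base loop: V_CC = I_B·R_B + V_BE, so I_B = (21 − 0.7)/470 kΩ = 0.0432 mA.
In the active region I_C = β·I_B = 100 × 0.0432 = 4.32 mA.
Collector loop: V_CE = V_CC − I_C·R_C = 21 − 4.32×0.56 = 18.6 V.
Since V_CE = 18.6 V > V_CE(sat) ≈ 0.2 V, the transistor is in the active region as assumed.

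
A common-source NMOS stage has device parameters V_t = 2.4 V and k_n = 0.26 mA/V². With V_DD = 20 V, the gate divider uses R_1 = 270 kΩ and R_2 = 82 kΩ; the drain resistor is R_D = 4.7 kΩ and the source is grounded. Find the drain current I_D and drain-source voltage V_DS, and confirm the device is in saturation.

I_D ≈ 0.66 mA, V_DS ≈ 17 V

V_G = V_DD·R_2/(R_1+R_2) = 20×82/352 = 4.66 V. With the source grounded, V_GS = V_G = 4.66 V.
Assume saturation: I_D = (k_n/2)(V_GS − V_t)² = (0.26/2)×(4.66 − 2.4)² = 0.13×2.26² = 0.663 mA.
V_DS = V_DD − I_D·R_D = 20 − 0.663×4.7 = 16.9 V.
Saturation requires V_DS ≥ V_GS − V_t = 2.26 V; 16.9 ≥ 2.26 ✓.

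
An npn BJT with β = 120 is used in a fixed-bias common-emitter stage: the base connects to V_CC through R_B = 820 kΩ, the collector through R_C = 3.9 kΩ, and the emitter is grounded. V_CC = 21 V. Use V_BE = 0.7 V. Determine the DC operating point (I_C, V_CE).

I_C ≈ 3 mA, V_CE ≈ 9.4 V

Base loop: V_CC = I_B·R_B + V_BE, so I_B = (21 − 0.7)/820 kΩ = 0.0248 mA.
In the active region I_C = β·I_B = 120 × 0.0248 = 2.97 mA.
Collector loop: V_CE = V_CC − I_C·R_C = 21 − 2.97×3.9 = 9.41 V.
Since V_CE = 9.41 V > V_CE(sat) ≈ 0.2 V, the transistor is in the active region as assumed.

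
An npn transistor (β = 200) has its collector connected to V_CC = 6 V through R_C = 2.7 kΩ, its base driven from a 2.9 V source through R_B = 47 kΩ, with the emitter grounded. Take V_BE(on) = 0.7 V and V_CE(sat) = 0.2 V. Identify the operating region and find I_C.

saturation; I_C ≈ 2.1 mA

Assume active: I_B = (2.9 − 0.7)/47 = 0.0468 mA, giving I_C = β·I_B = 9.36 mA.
But then V_CE = 6 − 9.36×2.7 = -19.3 V < V_CE(sat) = 0.2 V — impossible in the active region.
So the transistor is saturated. With V_CE = 0.2 V, I_C = (V_CC − 0.2)/R_C = 5.8/2.7 = 2.15 mA.
Check: β·I_B = 9.36 mA > I_C = 2.15 mA, confirming saturation.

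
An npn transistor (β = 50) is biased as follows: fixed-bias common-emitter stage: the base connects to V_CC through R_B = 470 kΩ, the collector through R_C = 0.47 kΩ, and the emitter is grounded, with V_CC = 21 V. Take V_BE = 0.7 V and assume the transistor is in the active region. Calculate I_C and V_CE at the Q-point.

I_C ≈ 2.2 mA, V_CE ≈ 20 V

Base loop: V_CC = I_B·R_B + V_BE, so I_B = (21 − 0.7)/470 kΩ = 0.0432 mA.
In the active region I_C = β·I_B = 50 × 0.0432 = 2.16 mA.
Collector loop: V_CE = V_CC − I_C·R_C = 21 − 2.16×0.47 = 20 V.
Since V_CE = 20 V > V_CE(sat) ≈ 0.2 V, the transistor is in the active region as assumed.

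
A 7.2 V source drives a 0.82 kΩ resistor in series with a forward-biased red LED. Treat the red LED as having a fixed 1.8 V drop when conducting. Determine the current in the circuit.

I ≈ 6.6 mA

KVL around the loop: 7.2 = V_D + I·R = 1.8 + I × 0.82 kΩ.
So I = (7.2 − 1.8) / 0.82 kΩ = 5.4 / 0.82 = 6.59 mA.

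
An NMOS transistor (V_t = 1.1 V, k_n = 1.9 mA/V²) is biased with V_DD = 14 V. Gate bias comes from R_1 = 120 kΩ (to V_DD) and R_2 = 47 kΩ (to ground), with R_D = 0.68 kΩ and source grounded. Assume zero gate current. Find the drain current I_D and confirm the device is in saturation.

I_D ≈ 7.7 mA

V_G = V_DD·R_2/(R_1+R_2) = 14×47/167 = 3.94 V. With the source grounded, V_GS = V_G = 3.94 V.
Assume saturation: I_D = (k_n/2)(V_GS − V_t)² = (1.9/2)×(3.94 − 1.1)² = 0.95×2.84² = 7.66 mA.
V_DS = V_DD − I_D·R_D = 14 − 7.66×0.68 = 8.79 V.
Saturation requires V_DS ≥ V_GS − V_t = 2.84 V; 8.79 ≥ 2.84 ✓.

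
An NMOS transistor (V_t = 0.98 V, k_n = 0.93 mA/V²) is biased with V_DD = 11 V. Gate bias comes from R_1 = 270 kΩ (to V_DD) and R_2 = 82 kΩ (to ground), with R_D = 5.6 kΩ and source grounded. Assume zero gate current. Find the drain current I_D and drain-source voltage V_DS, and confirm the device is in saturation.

I_D ≈ 1.2 mA, V_DS ≈ 4.5 V

V_G = V_DD·R_2/(R_1+R_2) = 11×82/352 = 2.56 V. With the source grounded, V_GS = V_G = 2.56 V.
Assume saturation: I_D = (k_n/2)(V_GS − V_t)² = (0.93/2)×(2.56 − 0.98)² = 0.465×1.58² = 1.16 mA.
V_DS = V_DD − I_D·R_D = 11 − 1.16×5.6 = 4.48 V.
Saturation requires V_DS ≥ V_GS − V_t = 1.58 V; 4.48 ≥ 1.58 ✓.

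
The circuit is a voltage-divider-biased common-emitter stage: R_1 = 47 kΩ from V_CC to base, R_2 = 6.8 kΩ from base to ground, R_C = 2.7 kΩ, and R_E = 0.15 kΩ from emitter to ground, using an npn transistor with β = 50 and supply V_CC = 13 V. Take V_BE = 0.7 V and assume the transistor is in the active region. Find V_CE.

V_CE ≈ 3.1 V

Thevenize the base divider: V_Th = V_CC·R_2/(R_1+R_2) = 13×6.8/53.8 = 1.64 V, R_Th = R_1‖R_2 = 5.94 kΩ.
Base-emitter loop: V_Th = I_B·R_Th + V_BE + (β+1)I_B·R_E, so I_B = (1.64 − 0.7) / (5.94 + 51×0.15) = 0.0694 mA.
I_C = β·I_B = 50×0.0694 = 3.47 mA, and I_E = (β+1)I_B = 3.54 mA.
V_CE = V_CC − I_C·R_C − I_E·R_E = 13 − 3.47×2.7 − 3.54×0.15 = 3.1 V.
V_CE = 3.1 V > 0.2 V confirms active-region operation.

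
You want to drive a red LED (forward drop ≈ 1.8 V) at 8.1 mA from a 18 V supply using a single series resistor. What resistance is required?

R ≈ 2 kΩ

The resistor drops V_S − V_D = 18 − 1.8 = 16.2 V at 8.1 mA.
R = 16.2 V / 8.1 mA = 2 kΩ.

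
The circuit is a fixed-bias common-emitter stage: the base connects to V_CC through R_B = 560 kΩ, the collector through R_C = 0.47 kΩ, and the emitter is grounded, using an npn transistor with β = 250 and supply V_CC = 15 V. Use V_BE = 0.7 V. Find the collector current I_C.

I_C ≈ 6.4 mA

Base loop: V_CC = I_B·R_B + V_BE, so I_B = (15 − 0.7)/560 kΩ = 0.0255 mA.
In the active region I_C = β·I_B = 250 × 0.0255 = 6.38 mA.
Collector loop: V_CE = V_CC − I_C·R_C = 15 − 6.38×0.47 = 12 V.
Since V_CE = 12 V > V_CE(sat) ≈ 0.2 V, the transistor is in the active region as assumed.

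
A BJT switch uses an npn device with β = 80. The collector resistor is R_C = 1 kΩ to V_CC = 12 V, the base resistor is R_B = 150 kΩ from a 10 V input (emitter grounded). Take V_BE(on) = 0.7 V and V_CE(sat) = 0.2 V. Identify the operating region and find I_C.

Assume active. Base-emitter loop: I_B = (V_BB − V_BE)/R_B = (10 − 0.7)/150 = 0.062 mA.
I_C = β·I_B = 80×0.062 = 4.96 mA.
V_CE = V_CC − I_C·R_C = 12 − 4.96×1 = 7.04 V > V_CE(sat), so the active-region assumption holds.

active; I_C ≈ 5 mA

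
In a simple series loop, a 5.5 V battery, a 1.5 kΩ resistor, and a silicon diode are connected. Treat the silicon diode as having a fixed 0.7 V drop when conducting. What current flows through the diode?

KVL around the loop: 5.5 = V_D + I·R = 0.7 + I × 1.5 kΩ.
So I = (5.5 − 0.7) / 1.5 kΩ = 4.8 / 1.5 = 3.2 mA.

I ≈ 3.2 mA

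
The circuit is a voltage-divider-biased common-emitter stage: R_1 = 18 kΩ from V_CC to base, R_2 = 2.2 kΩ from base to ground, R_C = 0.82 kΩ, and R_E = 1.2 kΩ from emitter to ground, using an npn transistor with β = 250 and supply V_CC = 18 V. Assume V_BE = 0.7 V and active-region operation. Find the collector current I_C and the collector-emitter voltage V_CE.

I_C ≈ 1 mA, V_CE ≈ 16 V

Thevenize the base divider: V_Th = V_CC·R_2/(R_1+R_2) = 18×2.2/20.2 = 1.96 V, R_Th = R_1‖R_2 = 1.96 kΩ.
Base-emitter loop: V_Th = I_B·R_Th + V_BE + (β+1)I_B·R_E, so I_B = (1.96 − 0.7) / (1.96 + 251×1.2) = 0.00416 mA.
I_C = β·I_B = 250×0.00416 = 1.04 mA, and I_E = (β+1)I_B = 1.04 mA.
V_CE = V_CC − I_C·R_C − I_E·R_E = 18 − 1.04×0.82 − 1.04×1.2 = 15.9 V.
V_CE = 15.9 V > 0.2 V confirms active-region operation.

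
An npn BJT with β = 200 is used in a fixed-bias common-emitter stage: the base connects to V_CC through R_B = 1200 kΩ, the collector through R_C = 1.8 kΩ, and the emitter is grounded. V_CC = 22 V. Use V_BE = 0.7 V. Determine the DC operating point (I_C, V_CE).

I_C ≈ 3.6 mA, V_CE ≈ 16 V

Base loop: V_CC = I_B·R_B + V_BE, so I_B = (22 − 0.7)/1200 kΩ = 0.0178 mA.
In the active region I_C = β·I_B = 200 × 0.0178 = 3.55 mA.
Collector loop: V_CE = V_CC − I_C·R_C = 22 − 3.55×1.8 = 15.6 V.
Since V_CE = 15.6 V > V_CE(sat) ≈ 0.2 V, the transistor is in the active region as assumed.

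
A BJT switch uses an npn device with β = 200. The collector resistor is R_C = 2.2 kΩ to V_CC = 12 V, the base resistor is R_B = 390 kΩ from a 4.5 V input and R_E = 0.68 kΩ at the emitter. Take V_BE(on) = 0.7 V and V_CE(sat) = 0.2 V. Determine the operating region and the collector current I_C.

active; I_C ≈ 1.4 mA

Assume active. Base-emitter loop: I_B = (V_BB − V_BE)/(R_B + (β+1)R_E) = (4.5 − 0.7)/(390 + 201×0.68) = 0.00722 mA.
I_C = β·I_B = 200×0.00722 = 1.44 mA.
V_CE = V_CC − I_C·R_C − I_E·R_E = 12 − 1.44×2.2 − 1.45×0.68 = 7.84 V > V_CE(sat), so the active-region assumption holds.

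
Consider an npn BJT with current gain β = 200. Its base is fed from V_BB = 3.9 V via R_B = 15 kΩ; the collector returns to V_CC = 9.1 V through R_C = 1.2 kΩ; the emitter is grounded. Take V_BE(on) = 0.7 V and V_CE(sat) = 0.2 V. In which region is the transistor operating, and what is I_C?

Assume active: I_B = (3.9 − 0.7)/15 = 0.213 mA, giving I_C = β·I_B = 42.7 mA.
But then V_CE = 9.1 − 42.7×1.2 = -42.1 V < V_CE(sat) = 0.2 V — impossible in the active region.
So the transistor is saturated. With V_CE = 0.2 V, I_C = (V_CC − 0.2)/R_C = 8.9/1.2 = 7.42 mA.
Check: β·I_B = 42.7 mA > I_C = 7.42 mA, confirming saturation.

saturation; I_C ≈ 7.4 mA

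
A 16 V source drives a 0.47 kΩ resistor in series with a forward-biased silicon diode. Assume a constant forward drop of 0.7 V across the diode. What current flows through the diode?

I ≈ 33 mA

KVL around the loop: 16 = V_D + I·R = 0.7 + I × 0.47 kΩ.
So I = (16 − 0.7) / 0.47 kΩ = 15.3 / 0.47 = 32.6 mA.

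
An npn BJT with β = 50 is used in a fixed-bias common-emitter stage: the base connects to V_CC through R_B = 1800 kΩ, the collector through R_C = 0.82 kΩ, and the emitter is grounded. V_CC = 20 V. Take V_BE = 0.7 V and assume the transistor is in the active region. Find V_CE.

V_CE ≈ 20 V

Base loop: V_CC = I_B·R_B + V_BE, so I_B = (20 − 0.7)/1800 kΩ = 0.0107 mA.
In the active region I_C = β·I_B = 50 × 0.0107 = 0.536 mA.
Collector loop: V_CE = V_CC − I_C·R_C = 20 − 0.536×0.82 = 19.6 V.
Since V_CE = 19.6 V > V_CE(sat) ≈ 0.2 V, the transistor is in the active region as assumed.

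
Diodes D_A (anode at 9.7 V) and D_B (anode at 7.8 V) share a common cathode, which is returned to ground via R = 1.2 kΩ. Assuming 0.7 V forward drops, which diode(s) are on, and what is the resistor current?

Only D_A conducts; I_R ≈ 7.5 mA

Assume both conduct. Then node N would need to be at both 9.7−0.7 = 9 V and 7.8−0.7 = 7.1 V, which is impossible.
Assume only D_A conducts: V_N = 9.7 − 0.7 = 9 V, so I_R = 9/1.2 = 7.5 mA.
Check D_B: its anode-to-cathode voltage is 7.8 − 9 = -1.2 V < 0.7 V, so it is off. The assumption is consistent.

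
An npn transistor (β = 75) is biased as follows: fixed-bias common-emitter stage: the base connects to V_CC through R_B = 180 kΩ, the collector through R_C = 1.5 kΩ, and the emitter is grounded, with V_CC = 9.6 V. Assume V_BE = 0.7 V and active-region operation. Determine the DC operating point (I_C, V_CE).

I_C ≈ 3.7 mA, V_CE ≈ 4 V

Base loop: V_CC = I_B·R_B + V_BE, so I_B = (9.6 − 0.7)/180 kΩ = 0.0494 mA.
In the active region I_C = β·I_B = 75 × 0.0494 = 3.71 mA.
Collector loop: V_CE = V_CC − I_C·R_C = 9.6 − 3.71×1.5 = 4.04 V.
Since V_CE = 4.04 V > V_CE(sat) ≈ 0.2 V, the transistor is in the active region as assumed.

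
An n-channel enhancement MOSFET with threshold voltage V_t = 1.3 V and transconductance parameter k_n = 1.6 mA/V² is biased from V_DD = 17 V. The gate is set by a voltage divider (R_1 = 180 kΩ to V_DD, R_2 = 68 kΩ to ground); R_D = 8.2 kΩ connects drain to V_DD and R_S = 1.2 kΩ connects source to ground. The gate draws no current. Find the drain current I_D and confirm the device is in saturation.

V_G = V_DD·R_2/(R_1+R_2) = 17×68/248 = 4.66 V.
Assume saturation: I_D = (k_n/2)(V_GS − V_t)² with V_GS = V_G − I_D·R_S = 4.66 − 1.2·I_D.
Substituting gives 1.15·I_D² − 7.45·I_D + 9.04 = 0, with roots I_D = 1.62 or 4.85 mA.
The root I_D = 4.85 mA gives V_GS = -1.16 V ≤ V_t, so take I_D = 1.62 mA.
Then V_GS = 2.72 V and V_DS = V_DD − I_D(R_D+R_S) = 17 − 1.62×9.4 = 1.8 V.
Saturation requires V_DS ≥ V_GS − V_t = 1.42 V; 1.8 ≥ 1.42 ✓.

I_D ≈ 1.6 mA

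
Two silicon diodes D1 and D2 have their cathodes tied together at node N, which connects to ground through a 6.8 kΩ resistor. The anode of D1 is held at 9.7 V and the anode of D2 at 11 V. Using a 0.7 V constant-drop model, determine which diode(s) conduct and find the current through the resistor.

Assume both conduct. Then node N would need to be at both 9.7−0.7 = 9 V and 11−0.7 = 10.3 V, which is impossible.
Assume only D2 conducts: V_N = 11 − 0.7 = 10.3 V, so I_R = 10.3/6.8 = 1.51 mA.
Check D1: its anode-to-cathode voltage is 9.7 − 10.3 = -0.6 V < 0.7 V, so it is off. The assumption is consistent.

Only D2 conducts; I_R ≈ 1.5 mA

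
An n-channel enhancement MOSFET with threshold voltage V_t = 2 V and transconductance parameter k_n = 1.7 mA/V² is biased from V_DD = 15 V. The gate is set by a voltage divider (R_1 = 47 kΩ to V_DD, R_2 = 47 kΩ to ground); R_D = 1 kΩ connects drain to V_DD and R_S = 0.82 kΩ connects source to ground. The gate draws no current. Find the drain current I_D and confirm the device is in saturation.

V_G = V_DD·R_2/(R_1+R_2) = 15×47/94 = 7.5 V.
Assume saturation: I_D = (k_n/2)(V_GS − V_t)² with V_GS = V_G − I_D·R_S = 7.5 − 0.82·I_D.
Substituting gives 0.572·I_D² − 8.67·I_D + 25.7 = 0, with roots I_D = 4.05 or 11.1 mA.
The root I_D = 11.1 mA gives V_GS = -1.62 V ≤ V_t, so take I_D = 4.05 mA.
Then V_GS = 4.18 V and V_DS = V_DD − I_D(R_D+R_S) = 15 − 4.05×1.82 = 7.64 V.
Saturation requires V_DS ≥ V_GS − V_t = 2.18 V; 7.64 ≥ 2.18 ✓.

I_D ≈ 4 mA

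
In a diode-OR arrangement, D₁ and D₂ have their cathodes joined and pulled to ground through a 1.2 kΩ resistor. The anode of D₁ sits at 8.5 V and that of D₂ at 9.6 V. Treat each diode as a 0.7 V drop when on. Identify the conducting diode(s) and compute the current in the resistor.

Only D₂ conducts; I_R ≈ 7.4 mA

Assume both conduct. Then node N would need to be at both 8.5−0.7 = 7.8 V and 9.6−0.7 = 8.9 V, which is impossible.
Assume only D₂ conducts: V_N = 9.6 − 0.7 = 8.9 V, so I_R = 8.9/1.2 = 7.42 mA.
Check D₁: its anode-to-cathode voltage is 8.5 − 8.9 = -0.4 V < 0.7 V, so it is off. The assumption is consistent.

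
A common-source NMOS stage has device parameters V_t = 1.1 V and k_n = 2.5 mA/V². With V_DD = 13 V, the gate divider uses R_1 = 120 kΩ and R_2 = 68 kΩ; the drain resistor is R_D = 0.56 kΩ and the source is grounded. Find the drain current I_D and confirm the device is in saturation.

V_G = V_DD·R_2/(R_1+R_2) = 13×68/188 = 4.7 V. With the source grounded, V_GS = V_G = 4.7 V.
Assume saturation: I_D = (k_n/2)(V_GS − V_t)² = (2.5/2)×(4.7 − 1.1)² = 1.25×3.6² = 16.2 mA.
V_DS = V_DD − I_D·R_D = 13 − 16.2×0.56 = 3.92 V.
Saturation requires V_DS ≥ V_GS − V_t = 3.6 V; 3.92 ≥ 3.6 ✓.

I_D ≈ 16 mA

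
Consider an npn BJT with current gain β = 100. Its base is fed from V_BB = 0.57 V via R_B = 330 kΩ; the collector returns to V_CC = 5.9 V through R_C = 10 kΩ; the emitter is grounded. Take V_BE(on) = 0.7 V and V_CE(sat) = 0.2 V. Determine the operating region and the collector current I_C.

V_BB = 0.57 V ≤ V_BE(on) = 0.7 V, so the base-emitter junction is not forward biased.
The transistor is in cutoff: I_B = I_C = 0.

cutoff; I_C ≈ 0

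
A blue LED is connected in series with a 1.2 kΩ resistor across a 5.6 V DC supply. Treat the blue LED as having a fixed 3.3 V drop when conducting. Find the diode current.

KVL around the loop: 5.6 = V_D + I·R = 3.3 + I × 1.2 kΩ.
So I = (5.6 − 3.3) / 1.2 kΩ = 2.3 / 1.2 = 1.92 mA.

I ≈ 1.9 mA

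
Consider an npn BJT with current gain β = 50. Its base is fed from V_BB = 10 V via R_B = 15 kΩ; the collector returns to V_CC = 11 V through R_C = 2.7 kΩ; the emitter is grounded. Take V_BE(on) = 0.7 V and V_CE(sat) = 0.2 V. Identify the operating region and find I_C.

Assume active: I_B = (10 − 0.7)/15 = 0.62 mA, giving I_C = β·I_B = 31 mA.
But then V_CE = 11 − 31×2.7 = -72.7 V < V_CE(sat) = 0.2 V — impossible in the active region.
So the transistor is saturated. With V_CE = 0.2 V, I_C = (V_CC − 0.2)/R_C = 10.8/2.7 = 4 mA.
Check: β·I_B = 31 mA > I_C = 4 mA, confirming saturation.

saturation; I_C ≈ 4 mA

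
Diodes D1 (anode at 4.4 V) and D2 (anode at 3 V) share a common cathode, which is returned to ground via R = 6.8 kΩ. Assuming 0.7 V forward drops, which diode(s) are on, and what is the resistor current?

Only D1 conducts; I_R ≈ 0.54 mA

Assume both conduct. Then node N would need to be at both 4.4−0.7 = 3.7 V and 3−0.7 = 2.3 V, which is impossible.
Assume only D1 conducts: V_N = 4.4 − 0.7 = 3.7 V, so I_R = 3.7/6.8 = 0.544 mA.
Check D2: its anode-to-cathode voltage is 3 − 3.7 = -0.7 V < 0.7 V, so it is off. The assumption is consistent.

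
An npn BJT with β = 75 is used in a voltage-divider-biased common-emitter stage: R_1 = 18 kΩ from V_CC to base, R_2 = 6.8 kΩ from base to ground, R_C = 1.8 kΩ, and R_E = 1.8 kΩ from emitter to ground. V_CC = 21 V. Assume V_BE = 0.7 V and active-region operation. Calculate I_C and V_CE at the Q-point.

Thevenize the base divider: V_Th = V_CC·R_2/(R_1+R_2) = 21×6.8/24.8 = 5.76 V, R_Th = R_1‖R_2 = 4.94 kΩ.
Base-emitter loop: V_Th = I_B·R_Th + V_BE + (β+1)I_B·R_E, so I_B = (5.76 − 0.7) / (4.94 + 76×1.8) = 0.0357 mA.
I_C = β·I_B = 75×0.0357 = 2.68 mA, and I_E = (β+1)I_B = 2.71 mA.
V_CE = V_CC − I_C·R_C − I_E·R_E = 21 − 2.68×1.8 − 2.71×1.8 = 11.3 V.
V_CE = 11.3 V > 0.2 V confirms active-region operation.

I_C ≈ 2.7 mA, V_CE ≈ 11 V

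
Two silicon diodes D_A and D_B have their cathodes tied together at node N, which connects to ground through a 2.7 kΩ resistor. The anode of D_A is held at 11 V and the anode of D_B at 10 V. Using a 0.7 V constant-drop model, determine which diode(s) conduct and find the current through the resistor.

Only D_A conducts; I_R ≈ 3.8 mA

Assume both conduct. Then node N would need to be at both 11−0.7 = 10.3 V and 10−0.7 = 9.3 V, which is impossible.
Assume only D_A conducts: V_N = 11 − 0.7 = 10.3 V, so I_R = 10.3/2.7 = 3.81 mA.
Check D_B: its anode-to-cathode voltage is 10 − 10.3 = -0.3 V < 0.7 V, so it is off. The assumption is consistent.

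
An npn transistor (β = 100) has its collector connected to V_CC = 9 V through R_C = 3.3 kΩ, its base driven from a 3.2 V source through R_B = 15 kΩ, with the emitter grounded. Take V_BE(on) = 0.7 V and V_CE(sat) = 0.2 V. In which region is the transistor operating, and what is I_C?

Assume active: I_B = (3.2 − 0.7)/15 = 0.167 mA, giving I_C = β·I_B = 16.7 mA.
But then V_CE = 9 − 16.7×3.3 = -46 V < V_CE(sat) = 0.2 V — impossible in the active region.
So the transistor is saturated. With V_CE = 0.2 V, I_C = (V_CC − 0.2)/R_C = 8.8/3.3 = 2.67 mA.
Check: β·I_B = 16.7 mA > I_C = 2.67 mA, confirming saturation.

saturation; I_C ≈ 2.7 mA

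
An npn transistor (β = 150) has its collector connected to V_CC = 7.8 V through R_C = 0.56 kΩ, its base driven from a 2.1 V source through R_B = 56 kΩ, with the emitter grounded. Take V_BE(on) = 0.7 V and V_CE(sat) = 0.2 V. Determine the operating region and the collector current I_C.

Assume active. Base-emitter loop: I_B = (V_BB − V_BE)/R_B = (2.1 − 0.7)/56 = 0.025 mA.
I_C = β·I_B = 150×0.025 = 3.75 mA.
V_CE = V_CC − I_C·R_C = 7.8 − 3.75×0.56 = 5.7 V > V_CE(sat), so the active-region assumption holds.

active; I_C ≈ 3.8 mA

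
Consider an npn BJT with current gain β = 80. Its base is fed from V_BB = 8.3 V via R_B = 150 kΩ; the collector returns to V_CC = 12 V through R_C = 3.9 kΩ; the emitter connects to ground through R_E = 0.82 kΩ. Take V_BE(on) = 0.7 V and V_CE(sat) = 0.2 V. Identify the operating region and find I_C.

saturation; I_C ≈ 2.5 mA

Assume active: I_B = (8.3 − 0.7)/(150 + 81×0.82) = 0.0351 mA, I_C = β·I_B = 2.81 mA.
Then V_CE = 12 − 2.81×3.9 − 2.84×0.82 = -1.29 V < 0.2 V — the active assumption fails.
Re-solve with V_CE = 0.2 V. KCL at the emitter: V_E/R_E = (V_BB−0.7−V_E)/R_B + (V_CC−0.2−V_E)/R_C, giving V_E = 2.07 V.
I_C = (V_CC − 0.2 − V_E)/R_C = (11.8 − 2.07)/3.9 = 2.49 mA.
Check: I_B = (7.6 − 2.07)/150 = 0.0368 mA, and β·I_B = 2.95 mA > I_C, confirming saturation.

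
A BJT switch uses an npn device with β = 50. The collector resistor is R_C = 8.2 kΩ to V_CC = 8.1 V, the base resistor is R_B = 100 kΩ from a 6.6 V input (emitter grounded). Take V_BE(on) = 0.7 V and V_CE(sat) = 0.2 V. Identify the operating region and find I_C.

saturation; I_C ≈ 0.96 mA

Assume active: I_B = (6.6 − 0.7)/100 = 0.059 mA, giving I_C = β·I_B = 2.95 mA.
But then V_CE = 8.1 − 2.95×8.2 = -16.1 V < V_CE(sat) = 0.2 V — impossible in the active region.
So the transistor is saturated. With V_CE = 0.2 V, I_C = (V_CC − 0.2)/R_C = 7.9/8.2 = 0.963 mA.
Check: β·I_B = 2.95 mA > I_C = 0.963 mA, confirming saturation.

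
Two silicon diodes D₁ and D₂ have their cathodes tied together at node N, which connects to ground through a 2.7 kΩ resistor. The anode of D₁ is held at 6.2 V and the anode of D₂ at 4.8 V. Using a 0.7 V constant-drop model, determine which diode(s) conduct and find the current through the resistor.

Only D₁ conducts; I_R ≈ 2 mA

Assume both conduct. Then node N would need to be at both 6.2−0.7 = 5.5 V and 4.8−0.7 = 4.1 V, which is impossible.
Assume only D₁ conducts: V_N = 6.2 − 0.7 = 5.5 V, so I_R = 5.5/2.7 = 2.04 mA.
Check D₂: its anode-to-cathode voltage is 4.8 − 5.5 = -0.7 V < 0.7 V, so it is off. The assumption is consistent.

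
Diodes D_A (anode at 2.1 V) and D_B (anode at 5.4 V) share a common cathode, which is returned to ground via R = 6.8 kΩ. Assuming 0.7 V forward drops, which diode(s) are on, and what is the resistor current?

Only D_B conducts; I_R ≈ 0.69 mA

Assume both conduct. Then node N would need to be at both 2.1−0.7 = 1.4 V and 5.4−0.7 = 4.7 V, which is impossible.
Assume only D_B conducts: V_N = 5.4 − 0.7 = 4.7 V, so I_R = 4.7/6.8 = 0.691 mA.
Check D_A: its anode-to-cathode voltage is 2.1 − 4.7 = -2.6 V < 0.7 V, so it is off. The assumption is consistent.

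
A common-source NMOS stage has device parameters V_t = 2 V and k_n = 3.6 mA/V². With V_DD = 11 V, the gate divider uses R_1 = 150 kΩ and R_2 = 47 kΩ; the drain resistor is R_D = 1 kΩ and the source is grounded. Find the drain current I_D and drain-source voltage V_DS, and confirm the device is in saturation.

V_G = V_DD·R_2/(R_1+R_2) = 11×47/197 = 2.62 V. With the source grounded, V_GS = V_G = 2.62 V.
Assume saturation: I_D = (k_n/2)(V_GS − V_t)² = (3.6/2)×(2.62 − 2)² = 1.8×0.624² = 0.702 mA.
V_DS = V_DD − I_D·R_D = 11 − 0.702×1 = 10.3 V.
Saturation requires V_DS ≥ V_GS − V_t = 0.624 V; 10.3 ≥ 0.624 ✓.

I_D ≈ 0.7 mA, V_DS ≈ 10 V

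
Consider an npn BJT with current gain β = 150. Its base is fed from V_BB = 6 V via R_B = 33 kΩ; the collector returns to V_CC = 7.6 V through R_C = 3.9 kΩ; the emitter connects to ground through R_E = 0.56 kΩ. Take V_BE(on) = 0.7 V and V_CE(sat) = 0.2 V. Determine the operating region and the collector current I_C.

Assume active: I_B = (6 − 0.7)/(33 + 151×0.56) = 0.0451 mA, I_C = β·I_B = 6.76 mA.
Then V_CE = 7.6 − 6.76×3.9 − 6.81×0.56 = -22.6 V < 0.2 V — the active assumption fails.
Re-solve with V_CE = 0.2 V. KCL at the emitter: V_E/R_E = (V_BB−0.7−V_E)/R_B + (V_CC−0.2−V_E)/R_C, giving V_E = 0.993 V.
I_C = (V_CC − 0.2 − V_E)/R_C = (7.4 − 0.993)/3.9 = 1.64 mA.
Check: I_B = (5.3 − 0.993)/33 = 0.131 mA, and β·I_B = 19.6 mA > I_C, confirming saturation.

saturation; I_C ≈ 1.6 mA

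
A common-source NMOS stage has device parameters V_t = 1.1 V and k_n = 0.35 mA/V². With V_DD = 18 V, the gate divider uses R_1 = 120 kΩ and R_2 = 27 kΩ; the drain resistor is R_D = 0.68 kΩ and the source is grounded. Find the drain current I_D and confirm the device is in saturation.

V_G = V_DD·R_2/(R_1+R_2) = 18×27/147 = 3.31 V. With the source grounded, V_GS = V_G = 3.31 V.
Assume saturation: I_D = (k_n/2)(V_GS − V_t)² = (0.35/2)×(3.31 − 1.1)² = 0.175×2.21² = 0.852 mA.
V_DS = V_DD − I_D·R_D = 18 − 0.852×0.68 = 17.4 V.
Saturation requires V_DS ≥ V_GS − V_t = 2.21 V; 17.4 ≥ 2.21 ✓.

I_D ≈ 0.85 mA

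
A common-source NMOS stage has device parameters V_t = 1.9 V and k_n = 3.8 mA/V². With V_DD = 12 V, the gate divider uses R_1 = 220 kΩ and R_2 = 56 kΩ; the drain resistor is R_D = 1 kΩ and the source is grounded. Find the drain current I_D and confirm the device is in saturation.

I_D ≈ 0.54 mA

V_G = V_DD·R_2/(R_1+R_2) = 12×56/276 = 2.43 V. With the source grounded, V_GS = V_G = 2.43 V.
Assume saturation: I_D = (k_n/2)(V_GS − V_t)² = (3.8/2)×(2.43 − 1.9)² = 1.9×0.535² = 0.543 mA.
V_DS = V_DD − I_D·R_D = 12 − 0.543×1 = 11.5 V.
Saturation requires V_DS ≥ V_GS − V_t = 0.535 V; 11.5 ≥ 0.535 ✓.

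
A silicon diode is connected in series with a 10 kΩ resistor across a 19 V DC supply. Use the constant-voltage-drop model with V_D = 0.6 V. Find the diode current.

KVL around the loop: 19 = V_D + I·R = 0.6 + I × 10 kΩ.
So I = (19 − 0.6) / 10 kΩ = 18.4 / 10 = 1.84 mA.

I ≈ 1.8 mA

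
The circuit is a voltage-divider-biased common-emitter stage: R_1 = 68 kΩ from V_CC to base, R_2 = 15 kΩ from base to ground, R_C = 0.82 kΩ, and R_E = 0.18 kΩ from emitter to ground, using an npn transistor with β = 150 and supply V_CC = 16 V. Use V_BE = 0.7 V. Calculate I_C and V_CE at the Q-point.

Thevenize the base divider: V_Th = V_CC·R_2/(R_1+R_2) = 16×15/83 = 2.89 V, R_Th = R_1‖R_2 = 12.3 kΩ.
Base-emitter loop: V_Th = I_B·R_Th + V_BE + (β+1)I_B·R_E, so I_B = (2.89 − 0.7) / (12.3 + 151×0.18) = 0.0555 mA.
I_C = β·I_B = 150×0.0555 = 8.33 mA, and I_E = (β+1)I_B = 8.38 mA.
V_CE = V_CC − I_C·R_C − I_E·R_E = 16 − 8.33×0.82 − 8.38×0.18 = 7.66 V.
V_CE = 7.66 V > 0.2 V confirms active-region operation.

I_C ≈ 8.3 mA, V_CE ≈ 7.7 V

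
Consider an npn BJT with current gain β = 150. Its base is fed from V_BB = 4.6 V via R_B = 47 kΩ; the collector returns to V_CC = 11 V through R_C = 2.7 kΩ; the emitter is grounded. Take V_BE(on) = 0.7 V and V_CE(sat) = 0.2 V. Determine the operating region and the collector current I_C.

Assume active: I_B = (4.6 − 0.7)/47 = 0.083 mA, giving I_C = β·I_B = 12.4 mA.
But then V_CE = 11 − 12.4×2.7 = -22.6 V < V_CE(sat) = 0.2 V — impossible in the active region.
So the transistor is saturated. With V_CE = 0.2 V, I_C = (V_CC − 0.2)/R_C = 10.8/2.7 = 4 mA.
Check: β·I_B = 12.4 mA > I_C = 4 mA, confirming saturation.

saturation; I_C ≈ 4 mA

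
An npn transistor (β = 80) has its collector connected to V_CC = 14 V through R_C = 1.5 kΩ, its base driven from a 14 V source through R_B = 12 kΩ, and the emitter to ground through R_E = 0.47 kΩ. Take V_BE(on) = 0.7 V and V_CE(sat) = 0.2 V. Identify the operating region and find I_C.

saturation; I_C ≈ 6.8 mA

Assume active: I_B = (14 − 0.7)/(12 + 81×0.47) = 0.266 mA, I_C = β·I_B = 21.3 mA.
Then V_CE = 14 − 21.3×1.5 − 21.5×0.47 = -28 V < 0.2 V — the active assumption fails.
Re-solve with V_CE = 0.2 V. KCL at the emitter: V_E/R_E = (V_BB−0.7−V_E)/R_B + (V_CC−0.2−V_E)/R_C, giving V_E = 3.58 V.
I_C = (V_CC − 0.2 − V_E)/R_C = (13.8 − 3.58)/1.5 = 6.81 mA.
Check: I_B = (13.3 − 3.58)/12 = 0.81 mA, and β·I_B = 64.8 mA > I_C, confirming saturation.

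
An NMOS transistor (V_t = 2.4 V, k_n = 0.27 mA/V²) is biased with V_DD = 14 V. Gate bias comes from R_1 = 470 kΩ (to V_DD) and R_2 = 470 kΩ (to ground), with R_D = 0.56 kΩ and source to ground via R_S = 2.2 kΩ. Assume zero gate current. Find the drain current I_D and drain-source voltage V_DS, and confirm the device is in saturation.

I_D ≈ 0.91 mA, V_DS ≈ 11 V

V_G = V_DD·R_2/(R_1+R_2) = 14×470/940 = 7 V.
Assume saturation: I_D = (k_n/2)(V_GS − V_t)² with V_GS = V_G − I_D·R_S = 7 − 2.2·I_D.
Substituting gives 0.653·I_D² − 3.73·I_D + 2.86 = 0, with roots I_D = 0.91 or 4.8 mA.
The root I_D = 4.8 mA gives V_GS = -3.56 V ≤ V_t, so take I_D = 0.91 mA.
Then V_GS = 5 V and V_DS = V_DD − I_D(R_D+R_S) = 14 − 0.91×2.76 = 11.5 V.
Saturation requires V_DS ≥ V_GS − V_t = 2.6 V; 11.5 ≥ 2.6 ✓.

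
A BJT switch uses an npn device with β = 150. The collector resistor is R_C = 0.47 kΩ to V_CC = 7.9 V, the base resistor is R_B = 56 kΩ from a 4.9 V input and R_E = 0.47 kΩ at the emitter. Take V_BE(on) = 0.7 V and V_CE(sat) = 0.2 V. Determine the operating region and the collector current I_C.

Assume active. Base-emitter loop: I_B = (V_BB − V_BE)/(R_B + (β+1)R_E) = (4.9 − 0.7)/(56 + 151×0.47) = 0.0331 mA.
I_C = β·I_B = 150×0.0331 = 4.96 mA.
V_CE = V_CC − I_C·R_C − I_E·R_E = 7.9 − 4.96×0.47 − 4.99×0.47 = 3.22 V > V_CE(sat), so the active-region assumption holds.

active; I_C ≈ 5 mA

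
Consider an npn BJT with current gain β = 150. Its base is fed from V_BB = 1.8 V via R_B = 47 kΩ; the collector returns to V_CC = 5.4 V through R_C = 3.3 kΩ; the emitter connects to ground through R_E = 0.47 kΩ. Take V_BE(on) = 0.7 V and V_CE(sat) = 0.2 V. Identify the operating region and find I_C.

saturation; I_C ≈ 1.4 mA

Assume active: I_B = (1.8 − 0.7)/(47 + 151×0.47) = 0.00932 mA, I_C = β·I_B = 1.4 mA.
Then V_CE = 5.4 − 1.4×3.3 − 1.41×0.47 = 0.123 V < 0.2 V — the active assumption fails.
Re-solve with V_CE = 0.2 V. KCL at the emitter: V_E/R_E = (V_BB−0.7−V_E)/R_B + (V_CC−0.2−V_E)/R_C, giving V_E = 0.652 V.
I_C = (V_CC − 0.2 − V_E)/R_C = (5.2 − 0.652)/3.3 = 1.38 mA.
Check: I_B = (1.1 − 0.652)/47 = 0.00953 mA, and β·I_B = 1.43 mA > I_C, confirming saturation.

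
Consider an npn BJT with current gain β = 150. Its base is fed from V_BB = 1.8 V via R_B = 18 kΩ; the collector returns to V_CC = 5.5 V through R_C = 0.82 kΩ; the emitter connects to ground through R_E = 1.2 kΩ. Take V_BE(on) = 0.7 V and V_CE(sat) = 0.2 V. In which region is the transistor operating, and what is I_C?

active; I_C ≈ 0.83 mA

Assume active. Base-emitter loop: I_B = (V_BB − V_BE)/(R_B + (β+1)R_E) = (1.8 − 0.7)/(18 + 151×1.2) = 0.00552 mA.
I_C = β·I_B = 150×0.00552 = 0.828 mA.
V_CE = V_CC − I_C·R_C − I_E·R_E = 5.5 − 0.828×0.82 − 0.834×1.2 = 3.82 V > V_CE(sat), so the active-region assumption holds.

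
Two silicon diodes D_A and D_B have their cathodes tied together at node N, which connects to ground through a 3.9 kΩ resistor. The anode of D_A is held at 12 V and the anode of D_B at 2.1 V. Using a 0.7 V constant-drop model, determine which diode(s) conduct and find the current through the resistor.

Assume both conduct. Then node N would need to be at both 12−0.7 = 11.3 V and 2.1−0.7 = 1.4 V, which is impossible.
Assume only D_A conducts: V_N = 12 − 0.7 = 11.3 V, so I_R = 11.3/3.9 = 2.9 mA.
Check D_B: its anode-to-cathode voltage is 2.1 − 11.3 = -9.2 V < 0.7 V, so it is off. The assumption is consistent.

Only D_A conducts; I_R ≈ 2.9 mA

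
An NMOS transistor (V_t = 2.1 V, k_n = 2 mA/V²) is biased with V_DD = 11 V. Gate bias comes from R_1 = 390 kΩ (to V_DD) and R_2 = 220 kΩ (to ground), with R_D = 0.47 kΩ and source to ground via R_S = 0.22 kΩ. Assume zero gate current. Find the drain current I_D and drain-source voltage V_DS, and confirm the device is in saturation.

V_G = V_DD·R_2/(R_1+R_2) = 11×220/610 = 3.97 V.
Assume saturation: I_D = (k_n/2)(V_GS − V_t)² with V_GS = V_G − I_D·R_S = 3.97 − 0.22·I_D.
Substituting gives 0.0484·I_D² − 1.82·I_D + 3.49 = 0, with roots I_D = 2.02 or 35.6 mA.
The root I_D = 35.6 mA gives V_GS = -3.87 V ≤ V_t, so take I_D = 2.02 mA.
Then V_GS = 3.52 V and V_DS = V_DD − I_D(R_D+R_S) = 11 − 2.02×0.69 = 9.6 V.
Saturation requires V_DS ≥ V_GS − V_t = 1.42 V; 9.6 ≥ 1.42 ✓.

I_D ≈ 2 mA, V_DS ≈ 9.6 V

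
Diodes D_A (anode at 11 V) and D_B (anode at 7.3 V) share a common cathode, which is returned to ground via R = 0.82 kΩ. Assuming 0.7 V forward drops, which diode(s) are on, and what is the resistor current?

Assume both conduct. Then node N would need to be at both 11−0.7 = 10.3 V and 7.3−0.7 = 6.6 V, which is impossible.
Assume only D_A conducts: V_N = 11 − 0.7 = 10.3 V, so I_R = 10.3/0.82 = 12.6 mA.
Check D_B: its anode-to-cathode voltage is 7.3 − 10.3 = -3 V < 0.7 V, so it is off. The assumption is consistent.

Only D_A conducts; I_R ≈ 13 mA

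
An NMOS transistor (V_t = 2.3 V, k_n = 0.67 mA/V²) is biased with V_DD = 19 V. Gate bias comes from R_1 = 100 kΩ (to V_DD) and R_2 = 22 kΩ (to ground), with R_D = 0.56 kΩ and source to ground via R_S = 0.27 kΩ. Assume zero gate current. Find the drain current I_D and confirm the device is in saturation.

I_D ≈ 0.36 mA

V_G = V_DD·R_2/(R_1+R_2) = 19×22/122 = 3.43 V.
Assume saturation: I_D = (k_n/2)(V_GS − V_t)² with V_GS = V_G − I_D·R_S = 3.43 − 0.27·I_D.
Substituting gives 0.0244·I_D² − 1.2·I_D + 0.425 = 0, with roots I_D = 0.356 or 48.9 mA.
The root I_D = 48.9 mA gives V_GS = -9.79 V ≤ V_t, so take I_D = 0.356 mA.
Then V_GS = 3.33 V and V_DS = V_DD − I_D(R_D+R_S) = 19 − 0.356×0.83 = 18.7 V.
Saturation requires V_DS ≥ V_GS − V_t = 1.03 V; 18.7 ≥ 1.03 ✓.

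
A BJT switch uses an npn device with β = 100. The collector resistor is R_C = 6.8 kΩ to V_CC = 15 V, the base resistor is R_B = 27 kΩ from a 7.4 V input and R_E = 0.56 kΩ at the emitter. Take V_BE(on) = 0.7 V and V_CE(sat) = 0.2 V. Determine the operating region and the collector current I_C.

saturation; I_C ≈ 2 mA

Assume active: I_B = (7.4 − 0.7)/(27 + 101×0.56) = 0.0802 mA, I_C = β·I_B = 8.02 mA.
Then V_CE = 15 − 8.02×6.8 − 8.1×0.56 = -44.1 V < 0.2 V — the active assumption fails.
Re-solve with V_CE = 0.2 V. KCL at the emitter: V_E/R_E = (V_BB−0.7−V_E)/R_B + (V_CC−0.2−V_E)/R_C, giving V_E = 1.23 V.
I_C = (V_CC − 0.2 − V_E)/R_C = (14.8 − 1.23)/6.8 = 2 mA.
Check: I_B = (6.7 − 1.23)/27 = 0.203 mA, and β·I_B = 20.3 mA > I_C, confirming saturation.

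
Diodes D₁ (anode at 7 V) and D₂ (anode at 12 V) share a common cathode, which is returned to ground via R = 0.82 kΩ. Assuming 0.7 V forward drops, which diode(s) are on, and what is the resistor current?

Assume both conduct. Then node N would need to be at both 7−0.7 = 6.3 V and 12−0.7 = 11.3 V, which is impossible.
Assume only D₂ conducts: V_N = 12 − 0.7 = 11.3 V, so I_R = 11.3/0.82 = 13.8 mA.
Check D₁: its anode-to-cathode voltage is 7 − 11.3 = -4.3 V < 0.7 V, so it is off. The assumption is consistent.

Only D₂ conducts; I_R ≈ 14 mA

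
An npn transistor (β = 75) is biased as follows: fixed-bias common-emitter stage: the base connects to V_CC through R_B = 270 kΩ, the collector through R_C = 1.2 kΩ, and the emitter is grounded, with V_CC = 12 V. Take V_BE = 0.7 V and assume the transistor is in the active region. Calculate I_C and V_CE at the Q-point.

Base loop: V_CC = I_B·R_B + V_BE, so I_B = (12 − 0.7)/270 kΩ = 0.0419 mA.
In the active region I_C = β·I_B = 75 × 0.0419 = 3.14 mA.
Collector loop: V_CE = V_CC − I_C·R_C = 12 − 3.14×1.2 = 8.23 V.
Since V_CE = 8.23 V > V_CE(sat) ≈ 0.2 V, the transistor is in the active region as assumed.

I_C ≈ 3.1 mA, V_CE ≈ 8.2 V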